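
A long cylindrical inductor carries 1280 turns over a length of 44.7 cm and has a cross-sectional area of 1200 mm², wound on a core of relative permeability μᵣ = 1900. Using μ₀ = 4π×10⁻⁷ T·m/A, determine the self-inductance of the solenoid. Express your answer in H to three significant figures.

A = 1200 mm² = 1.200×10^-3 m².
For a long solenoid, L = μ₀μᵣN²A/ℓ.
L = (4π×10⁻⁷)(1900)(1280)²(1.200×10^-3)/(0.447 m) = 10.5 H.

L ≈ 10.5 H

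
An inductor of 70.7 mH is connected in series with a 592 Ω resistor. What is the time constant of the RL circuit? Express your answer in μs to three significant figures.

τ ≈ 119 μs

τ = L/R = (7.070×10^-2 H)/(592 Ω) = 1.194×10^-4 s.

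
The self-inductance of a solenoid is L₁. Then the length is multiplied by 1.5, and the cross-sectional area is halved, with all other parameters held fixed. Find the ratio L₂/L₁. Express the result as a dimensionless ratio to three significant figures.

L₂/L₁ = 0.333

For a solenoid, L ∝ μᵣN²A/ℓ.
L₂/L₁ = (1.5)^-1 × (0.5) = 0.333.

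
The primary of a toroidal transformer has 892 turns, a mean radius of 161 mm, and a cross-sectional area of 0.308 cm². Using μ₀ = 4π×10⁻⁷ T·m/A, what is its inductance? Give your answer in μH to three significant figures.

L ≈ 30.4 μH

For a thin toroid, L = μ₀N²A/(2πR).
L = (4π×10⁻⁷)(892)²(3.080×10^-5) / (2π×0.161 m) = 3.044×10^-5 H.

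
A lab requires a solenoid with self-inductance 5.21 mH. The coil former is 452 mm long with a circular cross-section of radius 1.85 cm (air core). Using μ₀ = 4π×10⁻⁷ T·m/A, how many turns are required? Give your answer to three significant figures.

A = πr² = π(1.850×10^-2 m)² = 1.075×10^-3 m².
From L = μ₀N²A/ℓ, N = √(Lℓ / (μ₀A)).
N = √[(5.210×10^-3)(0.452) / ((4π×10⁻⁷)×1.075×10^-3)] = √(1.743×10^6) ≈ 1320.2.

N ≈ 1320 turns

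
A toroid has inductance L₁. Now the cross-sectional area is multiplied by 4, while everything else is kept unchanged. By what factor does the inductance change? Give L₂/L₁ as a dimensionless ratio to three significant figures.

For a toroid, L ∝ μᵣN²A/R.
L₂/L₁ = (4) = 4.00.

L₂/L₁ = 4.00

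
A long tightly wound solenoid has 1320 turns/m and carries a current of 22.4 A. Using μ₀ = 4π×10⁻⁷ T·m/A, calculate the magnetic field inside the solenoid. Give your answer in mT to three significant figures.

Inside a long solenoid, B = μ₀nI.
B = (4π×10⁻⁷)(1.320×10^3 m⁻¹)(22.4 A) = 3.716×10^-2 T.

B ≈ 37.2 mT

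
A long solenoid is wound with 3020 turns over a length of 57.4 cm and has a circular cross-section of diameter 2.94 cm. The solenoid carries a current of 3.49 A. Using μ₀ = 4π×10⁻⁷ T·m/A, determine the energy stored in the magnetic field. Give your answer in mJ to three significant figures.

U ≈ 82.6 mJ

A = π(d/2)² = π(1.470×10^-2 m)² = 6.789×10^-4 m².
L = μ₀N²A/ℓ = (4π×10⁻⁷)(3020)²(6.789×10^-4)/(0.574) = 1.355×10^-2 H.
U = ½LI² = ½(1.355×10^-2)(3.49)² = 8.255×10^-2 J.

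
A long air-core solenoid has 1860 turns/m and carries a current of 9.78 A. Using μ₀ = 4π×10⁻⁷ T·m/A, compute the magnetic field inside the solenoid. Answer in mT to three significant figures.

Inside a long solenoid, B = μ₀nI.
B = (4π×10⁻⁷)(1.860×10^3 m⁻¹)(9.78 A) = 2.286×10^-2 T.

B ≈ 22.9 mT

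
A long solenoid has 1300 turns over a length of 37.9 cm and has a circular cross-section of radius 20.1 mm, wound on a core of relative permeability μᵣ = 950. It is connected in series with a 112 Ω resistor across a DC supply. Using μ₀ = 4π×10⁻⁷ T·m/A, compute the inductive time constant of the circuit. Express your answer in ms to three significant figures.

τ ≈ 60.3 ms

A = πr² = π(2.010×10^-2 m)² = 1.269×10^-3 m².
L = μ₀μᵣN²A/ℓ = (4π×10⁻⁷)(950)(1300)²(1.269×10^-3)/(0.379) = 6.757 H.
τ = L/R = (6.757)/(112) = 6.033×10^-2 s.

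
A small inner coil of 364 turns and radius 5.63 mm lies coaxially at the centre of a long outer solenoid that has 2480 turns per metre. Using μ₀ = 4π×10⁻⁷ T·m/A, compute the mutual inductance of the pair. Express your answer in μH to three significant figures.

M ≈ 113 μH

The outer solenoid produces a uniform field B₁ = μ₀n₁I₁ across the inner coil,
so the flux linkage is N₂Φ = N₂B₁A₂ = μ₀n₁N₂A₂·I₁, giving M = μ₀n₁N₂A₂.
A₂ = πr² = π(5.630×10^-3 m)² = 9.958×10^-5 m².
M = (4π×10⁻⁷)(2480)(364)(9.958×10^-5) = 1.130×10^-4 H.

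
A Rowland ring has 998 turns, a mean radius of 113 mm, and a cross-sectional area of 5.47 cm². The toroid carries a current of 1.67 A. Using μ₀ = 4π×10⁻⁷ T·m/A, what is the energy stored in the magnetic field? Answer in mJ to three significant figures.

U ≈ 1.34 mJ

L = μ₀N²A/(2πR) = (4π×10⁻⁷)(998)²(5.470×10^-4)/(2π×0.113) = 9.643×10^-4 H.
U = ½LI² = ½(9.643×10^-4)(1.67)² = 1.3446×10^-3 J.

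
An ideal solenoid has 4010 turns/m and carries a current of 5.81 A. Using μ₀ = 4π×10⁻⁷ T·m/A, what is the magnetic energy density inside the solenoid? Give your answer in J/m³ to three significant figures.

B = μ₀nI = (4π×10⁻⁷)(4.010×10^3)(5.81) = 2.928×10^-2 T.
u = B²/(2μ₀) = (2.928×10^-2)²/(2×4π×10⁻⁷) = 341.1 J/m³.

u ≈ 341 J/m³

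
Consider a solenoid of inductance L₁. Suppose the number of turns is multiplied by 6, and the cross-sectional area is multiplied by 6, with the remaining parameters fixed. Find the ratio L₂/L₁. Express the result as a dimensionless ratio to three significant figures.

L₂/L₁ = 216

For a solenoid, L ∝ μᵣN²A/ℓ.
L₂/L₁ = (6)^2 × (6) = 216.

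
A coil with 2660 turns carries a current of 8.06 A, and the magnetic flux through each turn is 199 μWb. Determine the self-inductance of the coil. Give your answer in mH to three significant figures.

Self-inductance is defined by L = NΦ_B/I (flux linkage over current).
L = (2660)(1.990×10^-4 Wb)/(8.06 A) = 6.567×10^-2 H.

L ≈ 65.7 mH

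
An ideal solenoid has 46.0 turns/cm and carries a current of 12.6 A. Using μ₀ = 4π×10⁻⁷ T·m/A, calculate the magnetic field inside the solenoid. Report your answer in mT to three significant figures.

Inside a long solenoid, B = μ₀nI.
B = (4π×10⁻⁷)(4.600×10^3 m⁻¹)(12.6 A) = 7.283×10^-2 T.

B ≈ 72.8 mT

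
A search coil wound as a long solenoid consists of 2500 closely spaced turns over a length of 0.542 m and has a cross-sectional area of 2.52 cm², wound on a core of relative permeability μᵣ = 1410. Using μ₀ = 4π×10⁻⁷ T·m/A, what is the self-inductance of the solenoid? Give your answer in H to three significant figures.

A = 2.52 cm² = 2.520×10^-4 m².
For a long solenoid, L = μ₀μᵣN²A/ℓ.
L = (4π×10⁻⁷)(1410)(2500)²(2.520×10^-4)/(0.542 m) = 5.149 H.

L ≈ 5.15 H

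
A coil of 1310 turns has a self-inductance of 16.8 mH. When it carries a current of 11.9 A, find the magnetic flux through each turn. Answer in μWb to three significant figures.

From L = NΦ_B/I, the flux per turn is Φ_B = LI/N.
Φ_B = (1.680×10^-2 H)(11.9 A)/1310 = 1.526×10^-4 Wb.

Φ_B ≈ 153 μWb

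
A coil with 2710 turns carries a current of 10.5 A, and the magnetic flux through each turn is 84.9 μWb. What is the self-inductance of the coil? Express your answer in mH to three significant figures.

L ≈ 21.9 mH

Self-inductance is defined by L = NΦ_B/I (flux linkage over current).
L = (2710)(8.490×10^-5 Wb)/(10.5 A) = 2.191×10^-2 H.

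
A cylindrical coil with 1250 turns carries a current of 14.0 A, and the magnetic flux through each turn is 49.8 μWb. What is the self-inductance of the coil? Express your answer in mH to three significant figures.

Self-inductance is defined by L = NΦ_B/I (flux linkage over current).
L = (1250)(4.980×10^-5 Wb)/(14.0 A) = 4.446×10^-3 H.

L ≈ 4.45 mH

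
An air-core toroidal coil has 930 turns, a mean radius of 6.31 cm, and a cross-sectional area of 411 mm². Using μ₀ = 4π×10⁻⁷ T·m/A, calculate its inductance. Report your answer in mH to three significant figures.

L ≈ 1.13 mH

For a thin toroid, L = μ₀N²A/(2πR).
L = (4π×10⁻⁷)(930)²(4.110×10^-4) / (2π×6.310×10^-2 m) = 1.127×10^-3 H.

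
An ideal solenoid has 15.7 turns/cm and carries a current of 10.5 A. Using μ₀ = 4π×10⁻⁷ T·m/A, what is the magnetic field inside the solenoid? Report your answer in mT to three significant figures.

Inside a long solenoid, B = μ₀nI.
B = (4π×10⁻⁷)(1.570×10^3 m⁻¹)(10.5 A) = 2.072×10^-2 T.

B ≈ 20.7 mT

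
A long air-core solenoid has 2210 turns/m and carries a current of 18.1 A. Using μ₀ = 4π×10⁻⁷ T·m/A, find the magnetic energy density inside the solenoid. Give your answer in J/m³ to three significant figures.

u ≈ 1010 J/m³

B = μ₀nI = (4π×10⁻⁷)(2.210×10^3)(18.1) = 5.027×10^-2 T.
u = B²/(2μ₀) = (5.027×10^-2)²/(2×4π×10⁻⁷) = 1.005×10^3 J/m³.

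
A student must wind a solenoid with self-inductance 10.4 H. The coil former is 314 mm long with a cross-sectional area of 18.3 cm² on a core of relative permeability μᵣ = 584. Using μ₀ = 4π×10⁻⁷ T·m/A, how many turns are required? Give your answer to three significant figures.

N ≈ 1560 turns

A = 18.3 cm² = 1.830×10^-3 m².
From L = μ₀μᵣN²A/ℓ, N = √(Lℓ / (μ₀μᵣA)).
N = √[(10.4)(0.314) / ((4π×10⁻⁷)(584)×1.830×10^-3)] = √(2.432×10^6) ≈ 1559.4.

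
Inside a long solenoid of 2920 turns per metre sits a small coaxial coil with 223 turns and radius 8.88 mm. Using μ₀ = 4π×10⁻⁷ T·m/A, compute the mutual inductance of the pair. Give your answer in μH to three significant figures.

The outer solenoid produces a uniform field B₁ = μ₀n₁I₁ across the inner coil,
so the flux linkage is N₂Φ = N₂B₁A₂ = μ₀n₁N₂A₂·I₁, giving M = μ₀n₁N₂A₂.
A₂ = πr² = π(8.880×10^-3 m)² = 2.477×10^-4 m².
M = (4π×10⁻⁷)(2920)(223)(2.477×10^-4) = 2.027×10^-4 H.

M ≈ 203 μH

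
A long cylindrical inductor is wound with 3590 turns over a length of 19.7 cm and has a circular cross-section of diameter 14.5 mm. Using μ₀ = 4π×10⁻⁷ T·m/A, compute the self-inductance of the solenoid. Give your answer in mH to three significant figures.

L ≈ 13.6 mH

A = π(d/2)² = π(7.250×10^-3 m)² = 1.651×10^-4 m².
For a long solenoid, L = μ₀N²A/ℓ.
L = (4π×10⁻⁷)(3590)²(1.651×10^-4)/(0.197 m) = 1.358×10^-2 H.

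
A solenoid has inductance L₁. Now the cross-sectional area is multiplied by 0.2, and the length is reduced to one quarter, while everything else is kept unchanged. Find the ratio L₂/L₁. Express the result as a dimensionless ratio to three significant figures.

L₂/L₁ = 0.800

For a solenoid, L ∝ μᵣN²A/ℓ.
L₂/L₁ = (0.2) × (0.25)^-1 = 0.800.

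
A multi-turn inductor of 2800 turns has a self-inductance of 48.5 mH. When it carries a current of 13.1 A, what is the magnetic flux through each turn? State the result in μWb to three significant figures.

Φ_B ≈ 227 μWb

From L = NΦ_B/I, the flux per turn is Φ_B = LI/N.
Φ_B = (4.850×10^-2 H)(13.1 A)/2800 = 2.269×10^-4 Wb.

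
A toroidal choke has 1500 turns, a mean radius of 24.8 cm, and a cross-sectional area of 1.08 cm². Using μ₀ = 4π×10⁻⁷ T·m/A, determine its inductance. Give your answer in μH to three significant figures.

L ≈ 196 μH

For a thin toroid, L = μ₀N²A/(2πR).
L = (4π×10⁻⁷)(1500)²(1.080×10^-4) / (2π×0.248 m) = 1.960×10^-4 H.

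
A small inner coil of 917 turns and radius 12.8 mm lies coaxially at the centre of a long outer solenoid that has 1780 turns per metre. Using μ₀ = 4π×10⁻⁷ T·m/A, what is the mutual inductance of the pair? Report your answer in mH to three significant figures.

M ≈ 1.06 mH

The outer solenoid produces a uniform field B₁ = μ₀n₁I₁ across the inner coil,
so the flux linkage is N₂Φ = N₂B₁A₂ = μ₀n₁N₂A₂·I₁, giving M = μ₀n₁N₂A₂.
A₂ = πr² = π(1.280×10^-2 m)² = 5.147×10^-4 m².
M = (4π×10⁻⁷)(1780)(917)(5.147×10^-4) = 1.056×10^-3 H.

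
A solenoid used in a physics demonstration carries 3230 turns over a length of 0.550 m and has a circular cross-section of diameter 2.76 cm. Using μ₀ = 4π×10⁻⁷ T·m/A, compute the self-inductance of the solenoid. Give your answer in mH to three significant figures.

L ≈ 14.3 mH

A = π(d/2)² = π(1.380×10^-2 m)² = 5.983×10^-4 m².
For a long solenoid, L = μ₀N²A/ℓ.
L = (4π×10⁻⁷)(3230)²(5.983×10^-4)/(0.55 m) = 1.426×10^-2 H.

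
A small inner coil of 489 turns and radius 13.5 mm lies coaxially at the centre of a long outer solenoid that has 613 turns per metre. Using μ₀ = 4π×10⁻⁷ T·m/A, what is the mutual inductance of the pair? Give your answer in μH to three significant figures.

M ≈ 216 μH

The outer solenoid produces a uniform field B₁ = μ₀n₁I₁ across the inner coil,
so the flux linkage is N₂Φ = N₂B₁A₂ = μ₀n₁N₂A₂·I₁, giving M = μ₀n₁N₂A₂.
A₂ = πr² = π(1.350×10^-2 m)² = 5.726×10^-4 m².
M = (4π×10⁻⁷)(613)(489)(5.726×10^-4) = 2.157×10^-4 H.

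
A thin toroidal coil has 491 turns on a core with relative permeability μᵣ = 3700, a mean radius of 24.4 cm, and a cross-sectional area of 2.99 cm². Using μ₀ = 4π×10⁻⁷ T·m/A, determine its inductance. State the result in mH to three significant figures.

L ≈ 219 mH

For a thin toroid, L = μ₀μᵣN²A/(2πR).
L = (4π×10⁻⁷)(3700)(491)²(2.990×10^-4) / (2π×0.244 m) = 0.2186 H.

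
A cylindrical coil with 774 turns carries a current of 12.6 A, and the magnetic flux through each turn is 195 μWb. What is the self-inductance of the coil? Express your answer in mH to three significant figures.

Self-inductance is defined by L = NΦ_B/I (flux linkage over current).
L = (774)(1.950×10^-4 Wb)/(12.6 A) = 1.198×10^-2 H.

L ≈ 12.0 mH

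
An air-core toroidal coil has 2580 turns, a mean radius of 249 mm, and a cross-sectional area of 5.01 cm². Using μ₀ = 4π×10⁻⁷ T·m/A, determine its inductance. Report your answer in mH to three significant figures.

For a thin toroid, L = μ₀N²A/(2πR).
L = (4π×10⁻⁷)(2580)²(5.010×10^-4) / (2π×0.249 m) = 2.679×10^-3 H.

L ≈ 2.68 mH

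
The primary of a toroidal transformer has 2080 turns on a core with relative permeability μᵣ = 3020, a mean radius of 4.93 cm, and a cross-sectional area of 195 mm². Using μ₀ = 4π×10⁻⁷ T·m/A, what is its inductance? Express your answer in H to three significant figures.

L ≈ 10.3 H

For a thin toroid, L = μ₀μᵣN²A/(2πR).
L = (4π×10⁻⁷)(3020)(2080)²(1.950×10^-4) / (2π×4.930×10^-2 m) = 10.34 H.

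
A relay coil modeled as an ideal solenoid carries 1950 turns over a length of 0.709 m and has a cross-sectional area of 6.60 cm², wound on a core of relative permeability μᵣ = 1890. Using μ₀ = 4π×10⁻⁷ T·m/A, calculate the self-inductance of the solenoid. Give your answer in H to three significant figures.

L ≈ 8.41 H

A = 6.60 cm² = 6.600×10^-4 m².
For a long solenoid, L = μ₀μᵣN²A/ℓ.
L = (4π×10⁻⁷)(1890)(1950)²(6.600×10^-4)/(0.709 m) = 8.407 H.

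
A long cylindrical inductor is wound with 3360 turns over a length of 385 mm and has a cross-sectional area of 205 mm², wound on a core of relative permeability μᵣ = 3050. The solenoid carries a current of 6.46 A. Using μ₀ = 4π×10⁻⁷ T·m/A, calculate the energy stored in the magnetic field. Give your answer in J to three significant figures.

U ≈ 481 J

A = 205 mm² = 2.050×10^-4 m².
L = μ₀μᵣN²A/ℓ = (4π×10⁻⁷)(3050)(3360)²(2.050×10^-4)/(0.385) = 23.04 H.
U = ½LI² = ½(23.04)(6.46)² = 480.7 J.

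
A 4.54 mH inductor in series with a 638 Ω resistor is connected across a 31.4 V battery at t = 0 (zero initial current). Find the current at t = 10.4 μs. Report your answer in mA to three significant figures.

I ≈ 37.8 mA

τ = L/R = 4.540×10^-3/638 = 7.116×10^-6 s; final current I_∞ = ε/R = 31.4/638 = 4.922×10^-2 A.
I(t) = I_∞(1 − e^(−t/τ)) with t/τ = 1.461.
I = (4.922×10^-2)(1 − e^(−1.461)) = 3.780×10^-2 A.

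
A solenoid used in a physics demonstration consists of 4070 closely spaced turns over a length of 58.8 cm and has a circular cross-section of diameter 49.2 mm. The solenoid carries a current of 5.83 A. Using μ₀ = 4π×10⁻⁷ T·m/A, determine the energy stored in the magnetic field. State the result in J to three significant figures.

A = π(d/2)² = π(2.460×10^-2 m)² = 1.901×10^-3 m².
L = μ₀N²A/ℓ = (4π×10⁻⁷)(4070)²(1.901×10^-3)/(0.588) = 6.730×10^-2 H.
U = ½LI² = ½(6.730×10^-2)(5.83)² = 1.144 J.

U ≈ 1.14 J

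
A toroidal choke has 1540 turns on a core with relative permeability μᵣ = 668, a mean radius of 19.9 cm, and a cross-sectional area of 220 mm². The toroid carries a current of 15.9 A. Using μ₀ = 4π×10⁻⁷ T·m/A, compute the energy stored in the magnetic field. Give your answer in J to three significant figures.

L = μ₀μᵣN²A/(2πR) = (4π×10⁻⁷)(668)(1540)²(2.200×10^-4)/(2π×0.199) = 0.3503 H.
U = ½LI² = ½(0.3503)(15.9)² = 44.28 J.

U ≈ 44.3 J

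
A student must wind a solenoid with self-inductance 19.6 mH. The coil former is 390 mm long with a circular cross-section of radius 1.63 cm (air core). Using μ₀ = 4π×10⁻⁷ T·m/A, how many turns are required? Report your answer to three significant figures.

A = πr² = π(1.630×10^-2 m)² = 8.347×10^-4 m².
From L = μ₀N²A/ℓ, N = √(Lℓ / (μ₀A)).
N = √[(1.960×10^-2)(0.39) / ((4π×10⁻⁷)×8.347×10^-4)] = √(7.288×10^6) ≈ 2699.6.

N ≈ 2700 turns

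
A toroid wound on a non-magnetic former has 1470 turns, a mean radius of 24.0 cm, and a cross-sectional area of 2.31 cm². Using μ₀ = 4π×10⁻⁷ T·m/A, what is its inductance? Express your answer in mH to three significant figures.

For a thin toroid, L = μ₀N²A/(2πR).
L = (4π×10⁻⁷)(1470)²(2.310×10^-4) / (2π×0.24 m) = 4.160×10^-4 H.

L ≈ 0.416 mH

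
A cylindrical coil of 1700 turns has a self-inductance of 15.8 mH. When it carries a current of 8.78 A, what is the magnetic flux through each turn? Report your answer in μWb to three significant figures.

From L = NΦ_B/I, the flux per turn is Φ_B = LI/N.
Φ_B = (1.580×10^-2 H)(8.78 A)/1700 = 8.160×10^-5 Wb.

Φ_B ≈ 81.6 μWb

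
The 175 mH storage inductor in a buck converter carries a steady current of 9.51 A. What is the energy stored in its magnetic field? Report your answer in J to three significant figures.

Stored magnetic energy: U = ½LI².
U = ½(0.175 H)(9.51 A)² = 7.914 J.

U ≈ 7.91 J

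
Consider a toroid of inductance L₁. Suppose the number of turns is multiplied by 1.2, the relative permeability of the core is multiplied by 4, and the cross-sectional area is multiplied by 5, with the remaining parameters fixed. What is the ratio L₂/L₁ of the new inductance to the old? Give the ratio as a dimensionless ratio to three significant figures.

For a toroid, L ∝ μᵣN²A/R.
L₂/L₁ = (1.2)^2 × (4) × (5) = 28.8.

L₂/L₁ = 28.8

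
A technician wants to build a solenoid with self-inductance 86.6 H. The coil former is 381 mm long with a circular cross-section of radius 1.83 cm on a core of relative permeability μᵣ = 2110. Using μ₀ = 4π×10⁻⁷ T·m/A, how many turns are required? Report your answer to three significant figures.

A = πr² = π(1.830×10^-2 m)² = 1.052×10^-3 m².
From L = μ₀μᵣN²A/ℓ, N = √(Lℓ / (μ₀μᵣA)).
N = √[(86.6)(0.381) / ((4π×10⁻⁷)(2110)×1.052×10^-3)] = √(1.183×10^7) ≈ 3439.1.

N ≈ 3440 turns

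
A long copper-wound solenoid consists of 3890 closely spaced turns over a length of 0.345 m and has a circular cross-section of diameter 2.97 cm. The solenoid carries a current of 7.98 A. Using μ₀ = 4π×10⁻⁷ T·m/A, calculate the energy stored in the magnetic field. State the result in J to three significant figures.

U ≈ 1.22 J

A = π(d/2)² = π(1.485×10^-2 m)² = 6.928×10^-4 m².
L = μ₀N²A/ℓ = (4π×10⁻⁷)(3890)²(6.928×10^-4)/(0.345) = 3.818×10^-2 H.
U = ½LI² = ½(3.818×10^-2)(7.98)² = 1.216 J.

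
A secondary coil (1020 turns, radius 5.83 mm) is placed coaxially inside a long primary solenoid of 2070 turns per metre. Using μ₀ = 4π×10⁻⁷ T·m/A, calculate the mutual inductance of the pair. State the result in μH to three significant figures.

The outer solenoid produces a uniform field B₁ = μ₀n₁I₁ across the inner coil,
so the flux linkage is N₂Φ = N₂B₁A₂ = μ₀n₁N₂A₂·I₁, giving M = μ₀n₁N₂A₂.
A₂ = πr² = π(5.830×10^-3 m)² = 1.068×10^-4 m².
M = (4π×10⁻⁷)(2070)(1020)(1.068×10^-4) = 2.833×10^-4 H.

M ≈ 283 μH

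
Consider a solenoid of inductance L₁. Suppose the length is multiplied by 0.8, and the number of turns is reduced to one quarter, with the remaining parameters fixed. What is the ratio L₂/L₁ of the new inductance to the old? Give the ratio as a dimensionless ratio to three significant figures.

For a solenoid, L ∝ μᵣN²A/ℓ.
L₂/L₁ = (0.8)^-1 × (0.25)^2 = 0.0781.

L₂/L₁ = 0.0781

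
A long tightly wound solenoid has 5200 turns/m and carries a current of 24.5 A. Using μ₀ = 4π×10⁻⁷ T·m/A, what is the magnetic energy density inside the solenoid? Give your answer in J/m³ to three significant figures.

u ≈ 10200 J/m³

B = μ₀nI = (4π×10⁻⁷)(5.200×10^3)(24.5) = 0.1601 T.
u = B²/(2μ₀) = (0.1601)²/(2×4π×10⁻⁷) = 1.020×10^4 J/m³.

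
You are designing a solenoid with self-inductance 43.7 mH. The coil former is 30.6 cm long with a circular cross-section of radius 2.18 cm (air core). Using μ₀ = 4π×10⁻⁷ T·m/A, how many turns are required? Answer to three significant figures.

A = πr² = π(2.180×10^-2 m)² = 1.493×10^-3 m².
From L = μ₀N²A/ℓ, N = √(Lℓ / (μ₀A)).
N = √[(4.370×10^-2)(0.306) / ((4π×10⁻⁷)×1.493×10^-3)] = √(7.127×10^6) ≈ 2669.7.

N ≈ 2670 turns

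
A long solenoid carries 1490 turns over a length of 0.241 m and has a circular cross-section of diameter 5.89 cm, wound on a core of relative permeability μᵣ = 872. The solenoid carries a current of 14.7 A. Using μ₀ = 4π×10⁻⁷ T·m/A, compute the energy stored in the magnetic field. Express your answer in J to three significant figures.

A = π(d/2)² = π(2.945×10^-2 m)² = 2.7247×10^-3 m².
L = μ₀μᵣN²A/ℓ = (4π×10⁻⁷)(872)(1490)²(2.7247×10^-3)/(0.241) = 27.5 H.
U = ½LI² = ½(27.5)(14.7)² = 2.972×10^3 J.

U ≈ 2970 J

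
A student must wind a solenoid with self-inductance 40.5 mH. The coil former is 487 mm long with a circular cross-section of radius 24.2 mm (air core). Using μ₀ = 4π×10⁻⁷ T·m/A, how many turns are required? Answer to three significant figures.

A = πr² = π(2.420×10^-2 m)² = 1.840×10^-3 m².
From L = μ₀N²A/ℓ, N = √(Lℓ / (μ₀A)).
N = √[(4.050×10^-2)(0.487) / ((4π×10⁻⁷)×1.840×10^-3)] = √(8.531×10^6) ≈ 2920.8.

N ≈ 2920 turns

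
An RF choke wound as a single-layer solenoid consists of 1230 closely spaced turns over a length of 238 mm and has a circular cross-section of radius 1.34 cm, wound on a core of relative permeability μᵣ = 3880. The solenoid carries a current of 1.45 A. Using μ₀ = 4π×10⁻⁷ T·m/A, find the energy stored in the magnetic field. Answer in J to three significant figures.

A = πr² = π(1.340×10^-2 m)² = 5.641×10^-4 m².
L = μ₀μᵣN²A/ℓ = (4π×10⁻⁷)(3880)(1230)²(5.641×10^-4)/(0.238) = 17.48 H.
U = ½LI² = ½(17.48)(1.45)² = 18.38 J.

U ≈ 18.4 J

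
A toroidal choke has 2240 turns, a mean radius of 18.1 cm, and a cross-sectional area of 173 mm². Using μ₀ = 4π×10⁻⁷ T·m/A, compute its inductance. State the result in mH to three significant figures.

For a thin toroid, L = μ₀N²A/(2πR).
L = (4π×10⁻⁷)(2240)²(1.730×10^-4) / (2π×0.181 m) = 9.592×10^-4 H.

L ≈ 0.959 mH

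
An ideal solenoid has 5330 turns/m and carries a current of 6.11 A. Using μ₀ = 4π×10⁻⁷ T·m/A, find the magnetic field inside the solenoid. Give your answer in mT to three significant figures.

Inside a long solenoid, B = μ₀nI.
B = (4π×10⁻⁷)(5.330×10^3 m⁻¹)(6.11 A) = 4.092×10^-2 T.

B ≈ 40.9 mT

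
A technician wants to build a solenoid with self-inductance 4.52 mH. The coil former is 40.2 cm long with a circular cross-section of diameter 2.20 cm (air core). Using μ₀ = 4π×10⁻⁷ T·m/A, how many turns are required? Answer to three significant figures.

N ≈ 1950 turns

A = π(d/2)² = π(1.100×10^-2 m)² = 3.801×10^-4 m².
From L = μ₀N²A/ℓ, N = √(Lℓ / (μ₀A)).
N = √[(4.520×10^-3)(0.402) / ((4π×10⁻⁷)×3.801×10^-4)] = √(3.804×10^6) ≈ 1950.3.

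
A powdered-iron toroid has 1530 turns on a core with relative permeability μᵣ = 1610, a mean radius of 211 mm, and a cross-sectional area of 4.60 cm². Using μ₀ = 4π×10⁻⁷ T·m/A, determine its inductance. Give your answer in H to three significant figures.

For a thin toroid, L = μ₀μᵣN²A/(2πR).
L = (4π×10⁻⁷)(1610)(1530)²(4.600×10^-4) / (2π×0.211 m) = 1.643 H.

L ≈ 1.64 H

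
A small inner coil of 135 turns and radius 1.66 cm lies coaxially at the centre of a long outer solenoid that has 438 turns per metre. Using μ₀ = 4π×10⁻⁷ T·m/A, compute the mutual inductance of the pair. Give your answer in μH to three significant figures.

M ≈ 64.3 μH

The outer solenoid produces a uniform field B₁ = μ₀n₁I₁ across the inner coil,
so the flux linkage is N₂Φ = N₂B₁A₂ = μ₀n₁N₂A₂·I₁, giving M = μ₀n₁N₂A₂.
A₂ = πr² = π(1.660×10^-2 m)² = 8.657×10^-4 m².
M = (4π×10⁻⁷)(438)(135)(8.657×10^-4) = 6.433×10^-5 H.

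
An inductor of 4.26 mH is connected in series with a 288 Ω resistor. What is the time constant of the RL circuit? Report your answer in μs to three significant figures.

τ ≈ 14.8 μs

τ = L/R = (4.260×10^-3 H)/(288 Ω) = 1.479×10^-5 s.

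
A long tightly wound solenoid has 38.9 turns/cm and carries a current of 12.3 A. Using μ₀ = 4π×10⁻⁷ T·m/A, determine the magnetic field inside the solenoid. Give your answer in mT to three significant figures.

B ≈ 60.1 mT

Inside a long solenoid, B = μ₀nI.
B = (4π×10⁻⁷)(3.890×10^3 m⁻¹)(12.3 A) = 6.013×10^-2 T.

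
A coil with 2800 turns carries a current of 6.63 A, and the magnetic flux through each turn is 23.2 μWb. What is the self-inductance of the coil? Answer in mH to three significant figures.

Self-inductance is defined by L = NΦ_B/I (flux linkage over current).
L = (2800)(2.320×10^-5 Wb)/(6.63 A) = 9.798×10^-3 H.

L ≈ 9.80 mH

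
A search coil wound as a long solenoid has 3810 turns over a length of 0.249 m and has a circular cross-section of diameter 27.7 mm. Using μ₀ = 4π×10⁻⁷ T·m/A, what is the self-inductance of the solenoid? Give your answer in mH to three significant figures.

A = π(d/2)² = π(1.385×10^-2 m)² = 6.026×10^-4 m².
For a long solenoid, L = μ₀N²A/ℓ.
L = (4π×10⁻⁷)(3810)²(6.026×10^-4)/(0.249 m) = 4.4148×10^-2 H.

L ≈ 44.1 mH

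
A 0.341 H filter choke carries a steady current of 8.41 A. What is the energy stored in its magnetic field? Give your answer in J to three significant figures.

Stored magnetic energy: U = ½LI².
U = ½(0.341 H)(8.41 A)² = 12.06 J.

U ≈ 12.1 J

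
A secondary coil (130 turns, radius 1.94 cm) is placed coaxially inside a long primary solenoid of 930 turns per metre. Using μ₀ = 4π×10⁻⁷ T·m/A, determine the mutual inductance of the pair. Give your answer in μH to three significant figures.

M ≈ 180 μH

The outer solenoid produces a uniform field B₁ = μ₀n₁I₁ across the inner coil,
so the flux linkage is N₂Φ = N₂B₁A₂ = μ₀n₁N₂A₂·I₁, giving M = μ₀n₁N₂A₂.
A₂ = πr² = π(1.940×10^-2 m)² = 1.182×10^-3 m².
M = (4π×10⁻⁷)(930)(130)(1.182×10^-3) = 1.796×10^-4 H.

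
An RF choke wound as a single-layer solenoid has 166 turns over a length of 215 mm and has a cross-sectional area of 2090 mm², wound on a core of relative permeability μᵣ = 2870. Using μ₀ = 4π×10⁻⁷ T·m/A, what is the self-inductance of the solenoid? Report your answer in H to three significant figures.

A = 2090 mm² = 2.090×10^-3 m².
For a long solenoid, L = μ₀μᵣN²A/ℓ.
L = (4π×10⁻⁷)(2870)(166)²(2.090×10^-3)/(0.215 m) = 0.9661 H.

L ≈ 0.966 H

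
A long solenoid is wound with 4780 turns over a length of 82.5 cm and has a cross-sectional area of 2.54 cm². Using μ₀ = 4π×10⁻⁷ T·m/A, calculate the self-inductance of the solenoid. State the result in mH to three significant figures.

L ≈ 8.84 mH

A = 2.54 cm² = 2.540×10^-4 m².
For a long solenoid, L = μ₀N²A/ℓ.
L = (4π×10⁻⁷)(4780)²(2.540×10^-4)/(0.825 m) = 8.840×10^-3 H.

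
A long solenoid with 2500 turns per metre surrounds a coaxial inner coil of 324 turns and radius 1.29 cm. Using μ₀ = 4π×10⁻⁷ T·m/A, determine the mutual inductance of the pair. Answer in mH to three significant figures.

M ≈ 0.532 mH

The outer solenoid produces a uniform field B₁ = μ₀n₁I₁ across the inner coil,
so the flux linkage is N₂Φ = N₂B₁A₂ = μ₀n₁N₂A₂·I₁, giving M = μ₀n₁N₂A₂.
A₂ = πr² = π(1.290×10^-2 m)² = 5.228×10^-4 m².
M = (4π×10⁻⁷)(2500)(324)(5.228×10^-4) = 5.321×10^-4 H.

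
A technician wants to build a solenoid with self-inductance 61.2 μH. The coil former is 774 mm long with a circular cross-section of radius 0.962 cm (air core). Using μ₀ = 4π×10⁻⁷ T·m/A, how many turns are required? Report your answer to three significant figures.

A = πr² = π(9.620×10^-3 m)² = 2.907×10^-4 m².
From L = μ₀N²A/ℓ, N = √(Lℓ / (μ₀A)).
N = √[(6.120×10^-5)(0.774) / ((4π×10⁻⁷)×2.907×10^-4)] = √(1.297×10^5) ≈ 360.1.

N ≈ 360 turns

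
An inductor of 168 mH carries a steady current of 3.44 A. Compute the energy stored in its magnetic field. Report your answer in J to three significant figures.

U ≈ 0.994 J

Stored magnetic energy: U = ½LI².
U = ½(0.168 H)(3.44 A)² = 0.994 J.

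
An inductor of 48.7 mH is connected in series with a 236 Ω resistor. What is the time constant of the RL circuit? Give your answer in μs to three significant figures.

τ = L/R = (4.870×10^-2 H)/(236 Ω) = 2.064×10^-4 s.

τ ≈ 206 μs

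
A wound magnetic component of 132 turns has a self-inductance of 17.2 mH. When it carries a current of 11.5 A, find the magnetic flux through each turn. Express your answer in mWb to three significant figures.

From L = NΦ_B/I, the flux per turn is Φ_B = LI/N.
Φ_B = (1.720×10^-2 H)(11.5 A)/132 = 1.498×10^-3 Wb.

Φ_B ≈ 1.50 mWb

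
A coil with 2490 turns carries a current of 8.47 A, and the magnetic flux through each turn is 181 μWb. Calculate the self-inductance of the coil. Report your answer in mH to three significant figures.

L ≈ 53.2 mH

Self-inductance is defined by L = NΦ_B/I (flux linkage over current).
L = (2490)(1.810×10^-4 Wb)/(8.47 A) = 5.321×10^-2 H.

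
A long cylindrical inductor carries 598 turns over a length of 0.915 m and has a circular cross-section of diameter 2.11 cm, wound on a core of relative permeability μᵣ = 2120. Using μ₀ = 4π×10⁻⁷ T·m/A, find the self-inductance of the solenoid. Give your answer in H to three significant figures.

A = π(d/2)² = π(1.055×10^-2 m)² = 3.497×10^-4 m².
For a long solenoid, L = μ₀μᵣN²A/ℓ.
L = (4π×10⁻⁷)(2120)(598)²(3.497×10^-4)/(0.915 m) = 0.3641 H.

L ≈ 0.364 H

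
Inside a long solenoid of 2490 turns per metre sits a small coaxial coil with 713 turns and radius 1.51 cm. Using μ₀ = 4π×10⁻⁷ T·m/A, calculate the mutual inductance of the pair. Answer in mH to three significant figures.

M ≈ 1.60 mH

The outer solenoid produces a uniform field B₁ = μ₀n₁I₁ across the inner coil,
so the flux linkage is N₂Φ = N₂B₁A₂ = μ₀n₁N₂A₂·I₁, giving M = μ₀n₁N₂A₂.
A₂ = πr² = π(1.510×10^-2 m)² = 7.163×10^-4 m².
M = (4π×10⁻⁷)(2490)(713)(7.163×10^-4) = 1.598×10^-3 H.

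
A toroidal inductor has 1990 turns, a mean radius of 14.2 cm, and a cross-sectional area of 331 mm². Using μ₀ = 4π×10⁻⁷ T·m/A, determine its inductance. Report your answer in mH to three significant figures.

For a thin toroid, L = μ₀N²A/(2πR).
L = (4π×10⁻⁷)(1990)²(3.310×10^-4) / (2π×0.142 m) = 1.846×10^-3 H.

L ≈ 1.85 mH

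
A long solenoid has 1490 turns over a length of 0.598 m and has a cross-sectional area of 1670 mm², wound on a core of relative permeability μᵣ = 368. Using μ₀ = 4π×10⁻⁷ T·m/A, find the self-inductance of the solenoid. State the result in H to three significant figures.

A = 1670 mm² = 1.670×10^-3 m².
For a long solenoid, L = μ₀μᵣN²A/ℓ.
L = (4π×10⁻⁷)(368)(1490)²(1.670×10^-3)/(0.598 m) = 2.867 H.

L ≈ 2.87 H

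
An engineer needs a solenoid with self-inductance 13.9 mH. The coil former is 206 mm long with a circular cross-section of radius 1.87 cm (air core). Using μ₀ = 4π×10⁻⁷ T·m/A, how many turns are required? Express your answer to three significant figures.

A = πr² = π(1.870×10^-2 m)² = 1.099×10^-3 m².
From L = μ₀N²A/ℓ, N = √(Lℓ / (μ₀A)).
N = √[(1.390×10^-2)(0.206) / ((4π×10⁻⁷)×1.099×10^-3)] = √(2.074×10^6) ≈ 1440.2.

N ≈ 1440 turns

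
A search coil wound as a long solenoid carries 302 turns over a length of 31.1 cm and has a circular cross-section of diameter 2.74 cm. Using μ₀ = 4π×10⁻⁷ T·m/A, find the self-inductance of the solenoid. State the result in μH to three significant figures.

L ≈ 217 μH

A = π(d/2)² = π(1.370×10^-2 m)² = 5.896×10^-4 m².
For a long solenoid, L = μ₀N²A/ℓ.
L = (4π×10⁻⁷)(302)²(5.896×10^-4)/(0.311 m) = 2.173×10^-4 H.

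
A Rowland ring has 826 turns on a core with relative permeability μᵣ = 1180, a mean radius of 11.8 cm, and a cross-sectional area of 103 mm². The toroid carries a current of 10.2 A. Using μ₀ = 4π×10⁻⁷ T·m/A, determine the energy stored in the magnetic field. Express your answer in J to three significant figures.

L = μ₀μᵣN²A/(2πR) = (4π×10⁻⁷)(1180)(826)²(1.030×10^-4)/(2π×0.118) = 0.1405 H.
U = ½LI² = ½(0.1405)(10.2)² = 7.311 J.

U ≈ 7.31 J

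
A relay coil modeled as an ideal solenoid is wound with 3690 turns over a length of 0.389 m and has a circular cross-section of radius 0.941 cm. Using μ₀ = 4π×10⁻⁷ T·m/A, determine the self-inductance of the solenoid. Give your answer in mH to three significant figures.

L ≈ 12.2 mH

A = πr² = π(9.410×10^-3 m)² = 2.782×10^-4 m².
For a long solenoid, L = μ₀N²A/ℓ.
L = (4π×10⁻⁷)(3690)²(2.782×10^-4)/(0.389 m) = 1.224×10^-2 H.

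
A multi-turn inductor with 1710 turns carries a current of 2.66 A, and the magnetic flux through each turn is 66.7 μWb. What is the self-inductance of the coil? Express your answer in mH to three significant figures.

L ≈ 42.9 mH

Self-inductance is defined by L = NΦ_B/I (flux linkage over current).
L = (1710)(6.670×10^-5 Wb)/(2.66 A) = 4.288×10^-2 H.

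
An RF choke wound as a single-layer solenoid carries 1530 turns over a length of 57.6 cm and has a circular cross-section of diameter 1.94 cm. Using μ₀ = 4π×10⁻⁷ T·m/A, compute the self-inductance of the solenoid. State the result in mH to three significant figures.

L ≈ 1.51 mH

A = π(d/2)² = π(9.700×10^-3 m)² = 2.956×10^-4 m².
For a long solenoid, L = μ₀N²A/ℓ.
L = (4π×10⁻⁷)(1530)²(2.956×10^-4)/(0.576 m) = 1.510×10^-3 H.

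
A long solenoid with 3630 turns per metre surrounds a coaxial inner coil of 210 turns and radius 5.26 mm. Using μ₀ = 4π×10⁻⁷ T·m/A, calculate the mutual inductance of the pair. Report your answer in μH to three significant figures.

M ≈ 83.3 μH

The outer solenoid produces a uniform field B₁ = μ₀n₁I₁ across the inner coil,
so the flux linkage is N₂Φ = N₂B₁A₂ = μ₀n₁N₂A₂·I₁, giving M = μ₀n₁N₂A₂.
A₂ = πr² = π(5.260×10^-3 m)² = 8.692×10^-5 m².
M = (4π×10⁻⁷)(3630)(210)(8.692×10^-5) = 8.326×10^-5 H.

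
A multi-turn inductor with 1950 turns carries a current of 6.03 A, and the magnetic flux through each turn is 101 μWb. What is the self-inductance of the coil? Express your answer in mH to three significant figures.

L ≈ 32.7 mH

Self-inductance is defined by L = NΦ_B/I (flux linkage over current).
L = (1950)(1.010×10^-4 Wb)/(6.03 A) = 3.266×10^-2 H.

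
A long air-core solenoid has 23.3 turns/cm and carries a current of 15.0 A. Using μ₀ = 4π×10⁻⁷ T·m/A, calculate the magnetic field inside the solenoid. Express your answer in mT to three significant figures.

B ≈ 43.9 mT

Inside a long solenoid, B = μ₀nI.
B = (4π×10⁻⁷)(2.330×10^3 m⁻¹)(15.0 A) = 4.392×10^-2 T.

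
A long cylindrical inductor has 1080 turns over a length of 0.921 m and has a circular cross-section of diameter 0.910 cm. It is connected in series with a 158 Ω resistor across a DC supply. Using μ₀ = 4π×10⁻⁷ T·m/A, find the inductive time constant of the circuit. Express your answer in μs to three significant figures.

A = π(d/2)² = π(4.550×10^-3 m)² = 6.504×10^-5 m².
L = μ₀N²A/ℓ = (4π×10⁻⁷)(1080)²(6.504×10^-5)/(0.921) = 1.035×10^-4 H.
τ = L/R = (1.035×10^-4)/(158) = 6.551×10^-7 s.

τ ≈ 0.655 μs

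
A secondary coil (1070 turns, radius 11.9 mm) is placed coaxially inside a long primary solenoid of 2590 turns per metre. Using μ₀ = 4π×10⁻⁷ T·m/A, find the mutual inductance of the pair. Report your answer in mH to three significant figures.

The outer solenoid produces a uniform field B₁ = μ₀n₁I₁ across the inner coil,
so the flux linkage is N₂Φ = N₂B₁A₂ = μ₀n₁N₂A₂·I₁, giving M = μ₀n₁N₂A₂.
A₂ = πr² = π(1.190×10^-2 m)² = 4.449×10^-4 m².
M = (4π×10⁻⁷)(2590)(1070)(4.449×10^-4) = 1.549×10^-3 H.

M ≈ 1.55 mH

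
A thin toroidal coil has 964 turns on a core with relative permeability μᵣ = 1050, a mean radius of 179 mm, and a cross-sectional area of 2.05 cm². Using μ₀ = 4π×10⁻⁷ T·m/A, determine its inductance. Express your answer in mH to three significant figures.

L ≈ 223 mH

For a thin toroid, L = μ₀μᵣN²A/(2πR).
L = (4π×10⁻⁷)(1050)(964)²(2.050×10^-4) / (2π×0.179 m) = 0.223498 H.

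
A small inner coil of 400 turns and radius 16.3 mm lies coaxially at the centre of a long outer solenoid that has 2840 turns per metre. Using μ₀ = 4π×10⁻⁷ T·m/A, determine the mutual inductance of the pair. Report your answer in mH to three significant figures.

The outer solenoid produces a uniform field B₁ = μ₀n₁I₁ across the inner coil,
so the flux linkage is N₂Φ = N₂B₁A₂ = μ₀n₁N₂A₂·I₁, giving M = μ₀n₁N₂A₂.
A₂ = πr² = π(1.630×10^-2 m)² = 8.347×10^-4 m².
M = (4π×10⁻⁷)(2840)(400)(8.347×10^-4) = 1.192×10^-3 H.

M ≈ 1.19 mH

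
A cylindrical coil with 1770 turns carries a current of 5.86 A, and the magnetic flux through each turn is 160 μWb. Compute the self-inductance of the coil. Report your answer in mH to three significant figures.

L ≈ 48.3 mH

Self-inductance is defined by L = NΦ_B/I (flux linkage over current).
L = (1770)(1.600×10^-4 Wb)/(5.86 A) = 4.833×10^-2 H.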